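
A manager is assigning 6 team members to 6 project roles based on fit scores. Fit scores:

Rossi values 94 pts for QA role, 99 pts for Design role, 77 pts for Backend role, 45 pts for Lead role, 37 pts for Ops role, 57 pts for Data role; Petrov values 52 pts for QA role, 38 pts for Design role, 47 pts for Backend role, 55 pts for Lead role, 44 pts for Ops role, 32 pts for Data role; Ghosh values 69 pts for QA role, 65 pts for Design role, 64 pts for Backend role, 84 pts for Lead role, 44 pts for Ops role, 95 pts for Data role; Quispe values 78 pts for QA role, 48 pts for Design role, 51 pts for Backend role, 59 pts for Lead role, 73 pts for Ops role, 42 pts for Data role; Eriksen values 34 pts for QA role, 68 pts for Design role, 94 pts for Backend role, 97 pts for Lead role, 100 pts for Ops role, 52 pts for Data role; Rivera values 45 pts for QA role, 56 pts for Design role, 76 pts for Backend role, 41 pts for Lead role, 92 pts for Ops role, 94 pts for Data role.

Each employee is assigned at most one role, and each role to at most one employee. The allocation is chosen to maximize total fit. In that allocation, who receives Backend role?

Optimal: Rossi→Design role (99 pts), Petrov→Lead role (55 pts), Ghosh→Data role (95 pts), Quispe→QA role (78 pts), Eriksen→Backend role (94 pts), Rivera→Ops role (92 pts) — total 99+55+95+78+94+92 = 513 pts.
Row-greedy (each employee in turn takes its best remaining role) gives 503 pts, worse by 10.
Next-best assignment: Rossi→Design role, Petrov→Backend role, Ghosh→Data role, Quispe→QA role, Eriksen→Lead role, Rivera→Ops role = 508 pts.
Swapping Ghosh↔Petrov (Ghosh→Lead role 84 pts, Petrov→Data role 32 pts) loses 34.
Eriksen's own top role is Ops role (100 pts), but forcing Eriksen→Ops role and reassigning the rest optimally gives only 503 pts — worse by 10.

Eriksen receives Backend role.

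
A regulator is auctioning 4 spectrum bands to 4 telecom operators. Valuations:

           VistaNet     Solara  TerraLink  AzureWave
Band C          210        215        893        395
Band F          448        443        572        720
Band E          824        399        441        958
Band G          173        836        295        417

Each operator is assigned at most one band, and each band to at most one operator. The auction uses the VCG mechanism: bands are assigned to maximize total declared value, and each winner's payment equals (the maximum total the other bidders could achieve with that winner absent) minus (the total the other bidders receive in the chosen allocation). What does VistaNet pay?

VistaNet pays $238M.

Efficient allocation: VistaNet→Band E ($824M), Solara→Band G ($836M), TerraLink→Band C ($893M), AzureWave→Band F ($720M); total welfare W = $3273M.
VistaNet receives Band E at value $824M, so the others get W − 824 = $2449M.
Without VistaNet: best allocation of the remaining 3 bidders over all 4 bands is Solara→Band G ($836M), TerraLink→Band C ($893M), AzureWave→Band E ($958M), total $2687M.
VCG payment = (others' best without VistaNet) − (others' welfare with VistaNet) = 2687 − 2449 = $238M.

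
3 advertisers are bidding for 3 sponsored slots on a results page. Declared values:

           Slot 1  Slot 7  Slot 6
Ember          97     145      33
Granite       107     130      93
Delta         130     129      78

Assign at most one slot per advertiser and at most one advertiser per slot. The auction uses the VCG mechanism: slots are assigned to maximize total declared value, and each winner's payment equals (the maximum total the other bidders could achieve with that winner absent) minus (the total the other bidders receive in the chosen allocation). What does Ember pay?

Efficient allocation: Ember→Slot 7 ($145), Granite→Slot 6 ($93), Delta→Slot 1 ($130); total welfare W = $368.
Ember receives Slot 7 at value $145, so the others get W − 145 = $223.
Without Ember: best allocation of the remaining 2 bidders over all 3 slots is Granite→Slot 7 ($130), Delta→Slot 1 ($130), total $260.
VCG payment = (others' best without Ember) − (others' welfare with Ember) = 260 − 223 = $37.

Ember pays $37.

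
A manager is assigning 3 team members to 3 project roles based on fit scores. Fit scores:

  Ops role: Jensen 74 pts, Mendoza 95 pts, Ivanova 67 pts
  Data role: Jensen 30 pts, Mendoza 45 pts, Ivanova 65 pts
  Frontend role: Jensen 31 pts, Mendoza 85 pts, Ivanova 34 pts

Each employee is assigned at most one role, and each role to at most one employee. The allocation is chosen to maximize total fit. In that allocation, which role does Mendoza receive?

Optimal: Jensen→Ops role (74 pts), Mendoza→Frontend role (85 pts), Ivanova→Data role (65 pts) — total 74+85+65 = 224 pts.
Swapping Jensen↔Ivanova (Jensen→Data role 30 pts, Ivanova→Ops role 67 pts) loses 42.
Mendoza's own top role is Ops role (95 pts), but forcing Mendoza→Ops role and reassigning the rest optimally gives only 191 pts — worse by 33.

Mendoza receives Frontend role.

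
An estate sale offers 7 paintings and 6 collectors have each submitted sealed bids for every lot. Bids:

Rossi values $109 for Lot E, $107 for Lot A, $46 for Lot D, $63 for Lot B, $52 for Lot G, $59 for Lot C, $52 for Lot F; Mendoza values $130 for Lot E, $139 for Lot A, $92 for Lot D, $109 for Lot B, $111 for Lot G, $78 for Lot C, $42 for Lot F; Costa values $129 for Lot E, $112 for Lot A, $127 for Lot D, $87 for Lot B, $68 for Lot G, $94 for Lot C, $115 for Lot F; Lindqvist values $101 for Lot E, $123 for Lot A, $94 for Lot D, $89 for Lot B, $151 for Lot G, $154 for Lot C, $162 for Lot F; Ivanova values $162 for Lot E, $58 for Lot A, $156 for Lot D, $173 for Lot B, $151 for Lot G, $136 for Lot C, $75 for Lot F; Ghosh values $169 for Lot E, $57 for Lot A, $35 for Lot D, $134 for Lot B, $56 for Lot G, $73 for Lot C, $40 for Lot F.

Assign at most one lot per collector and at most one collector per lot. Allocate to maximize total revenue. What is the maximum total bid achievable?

Optimal: Rossi→Lot A ($107), Mendoza→Lot G ($111), Costa→Lot D ($127), Lindqvist→Lot F ($162), Ivanova→Lot B ($173), Ghosh→Lot E ($169) — total 107+111+127+162+173+169 = $849.
Column-greedy (each lot in turn goes to its best remaining collector) gives $680, worse by 169.
Next-best assignment: Rossi→Lot A, Mendoza→Lot G, Costa→Lot D, Lindqvist→Lot C, Ivanova→Lot B, Ghosh→Lot E = $841.
Swapping Costa↔Lindqvist (Costa→Lot F $115, Lindqvist→Lot D $94) loses 80.
No other one-to-one assignment exceeds $849.

Max total: $849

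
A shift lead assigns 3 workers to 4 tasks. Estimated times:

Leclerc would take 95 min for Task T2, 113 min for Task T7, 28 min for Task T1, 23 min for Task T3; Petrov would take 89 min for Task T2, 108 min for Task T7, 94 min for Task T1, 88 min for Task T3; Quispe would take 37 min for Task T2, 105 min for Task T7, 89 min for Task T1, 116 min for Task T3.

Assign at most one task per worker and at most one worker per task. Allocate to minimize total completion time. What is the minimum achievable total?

This is a one-to-one assignment (minimum-cost bipartite matching).
Optimal: Leclerc→Task T1 (28 min), Petrov→Task T3 (88 min), Quispe→Task T2 (37 min) — total 28+88+37 = 153 min.
Row-greedy (each worker in turn takes its cheapest remaining task) gives 201 min, worse by 48.
No other one-to-one assignment undercuts 153 min.

Minimum total: 153 min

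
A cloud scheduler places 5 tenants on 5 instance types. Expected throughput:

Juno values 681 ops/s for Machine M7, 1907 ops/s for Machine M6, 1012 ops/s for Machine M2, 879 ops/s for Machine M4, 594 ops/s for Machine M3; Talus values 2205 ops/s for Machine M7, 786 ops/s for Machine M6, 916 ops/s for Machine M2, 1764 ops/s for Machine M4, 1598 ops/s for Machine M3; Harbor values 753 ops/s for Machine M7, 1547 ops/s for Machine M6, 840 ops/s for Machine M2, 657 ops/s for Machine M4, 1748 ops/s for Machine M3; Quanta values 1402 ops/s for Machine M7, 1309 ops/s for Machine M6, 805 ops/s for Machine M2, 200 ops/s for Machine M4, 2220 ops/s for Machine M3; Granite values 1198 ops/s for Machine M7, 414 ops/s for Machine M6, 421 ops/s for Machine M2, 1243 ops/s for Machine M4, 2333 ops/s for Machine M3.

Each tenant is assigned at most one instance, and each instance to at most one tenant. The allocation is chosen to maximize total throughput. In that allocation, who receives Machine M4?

Optimal: Juno→Machine M6 (1907 ops/s), Talus→Machine M7 (2205 ops/s), Harbor→Machine M2 (840 ops/s), Quanta→Machine M3 (2220 ops/s), Granite→Machine M4 (1243 ops/s) — total 1907+2205+840+2220+1243 = 8415 ops/s.
Max-entry greedy (repeatedly take the single best remaining cell) gives 7485 ops/s, worse by 930.
No other one-to-one assignment exceeds 8415 ops/s.
Granite's own top instance is Machine M3 (2333 ops/s), but forcing Granite→Machine M3 and reassigning the rest optimally gives only 8246 ops/s — worse by 169.

Granite receives Machine M4.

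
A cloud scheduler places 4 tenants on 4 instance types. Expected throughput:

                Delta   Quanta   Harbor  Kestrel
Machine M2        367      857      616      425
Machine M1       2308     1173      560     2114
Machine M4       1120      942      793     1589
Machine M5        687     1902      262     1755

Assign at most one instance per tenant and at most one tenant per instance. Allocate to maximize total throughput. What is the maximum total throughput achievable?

Optimal: Delta→Machine M1 (2308 ops/s), Quanta→Machine M5 (1902 ops/s), Harbor→Machine M2 (616 ops/s), Kestrel→Machine M4 (1589 ops/s) — total 2308+1902+616+1589 = 6415 ops/s.
Row-greedy (each tenant in turn takes its best remaining instance) gives 5428 ops/s, worse by 987.
Next-best assignment: Delta→Machine M4, Quanta→Machine M5, Harbor→Machine M2, Kestrel→Machine M1 = 5752 ops/s.
No other one-to-one assignment exceeds 6415 ops/s.

Max total: 6415 ops/s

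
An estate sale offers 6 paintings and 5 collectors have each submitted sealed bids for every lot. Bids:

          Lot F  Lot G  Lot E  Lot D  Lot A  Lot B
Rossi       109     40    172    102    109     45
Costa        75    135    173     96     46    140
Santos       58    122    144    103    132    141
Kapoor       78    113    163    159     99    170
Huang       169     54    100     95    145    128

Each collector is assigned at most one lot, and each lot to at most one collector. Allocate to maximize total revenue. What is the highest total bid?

Optimal: Rossi→Lot E ($172), Costa→Lot G ($135), Santos→Lot A ($132), Kapoor→Lot B ($170), Huang→Lot F ($169) — total 172+135+132+170+169 = $778.
Max-entry greedy (repeatedly take the single best remaining cell) gives $746, worse by 32.
Next-best assignment: Rossi→Lot E, Costa→Lot G, Santos→Lot B, Kapoor→Lot D, Huang→Lot F = $776.

Max total: $778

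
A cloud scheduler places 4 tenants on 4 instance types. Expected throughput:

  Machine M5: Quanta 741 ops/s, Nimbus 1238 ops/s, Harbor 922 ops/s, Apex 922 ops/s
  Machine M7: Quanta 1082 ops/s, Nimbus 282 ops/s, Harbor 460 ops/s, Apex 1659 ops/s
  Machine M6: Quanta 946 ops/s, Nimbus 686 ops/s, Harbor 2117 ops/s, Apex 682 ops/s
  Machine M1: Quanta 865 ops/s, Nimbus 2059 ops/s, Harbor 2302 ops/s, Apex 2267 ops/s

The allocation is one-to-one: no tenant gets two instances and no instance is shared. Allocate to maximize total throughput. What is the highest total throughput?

This is the linear assignment problem.
Optimal: Quanta→Machine M7 (1082 ops/s), Nimbus→Machine M5 (1238 ops/s), Harbor→Machine M6 (2117 ops/s), Apex→Machine M1 (2267 ops/s) — total 1082+1238+2117+2267 = 6704 ops/s.
Column-greedy (each instance in turn goes to its best remaining tenant) gives 5879 ops/s, worse by 825.
Next-best assignment: Quanta→Machine M5, Nimbus→Machine M1, Harbor→Machine M6, Apex→Machine M7 = 6576 ops/s.
No other one-to-one assignment exceeds 6704 ops/s.

Max total: 6704 ops/s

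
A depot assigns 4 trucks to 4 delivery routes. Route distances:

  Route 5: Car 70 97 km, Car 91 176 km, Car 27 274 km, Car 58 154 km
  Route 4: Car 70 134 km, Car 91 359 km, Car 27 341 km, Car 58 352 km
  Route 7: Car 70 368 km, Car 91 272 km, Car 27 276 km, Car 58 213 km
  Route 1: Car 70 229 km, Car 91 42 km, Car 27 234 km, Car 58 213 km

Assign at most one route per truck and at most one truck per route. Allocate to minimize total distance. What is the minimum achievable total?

Optimal: Car 70→Route 4 (134 km), Car 91→Route 1 (42 km), Car 27→Route 7 (276 km), Car 58→Route 5 (154 km) — total 134+42+276+154 = 606 km.
Min-entry greedy (repeatedly take the single cheapest remaining cell) gives 693 km, worse by 87.
Next-best assignment: Car 70→Route 4, Car 91→Route 1, Car 27→Route 5, Car 58→Route 7 = 663 km.

Min total: 606 km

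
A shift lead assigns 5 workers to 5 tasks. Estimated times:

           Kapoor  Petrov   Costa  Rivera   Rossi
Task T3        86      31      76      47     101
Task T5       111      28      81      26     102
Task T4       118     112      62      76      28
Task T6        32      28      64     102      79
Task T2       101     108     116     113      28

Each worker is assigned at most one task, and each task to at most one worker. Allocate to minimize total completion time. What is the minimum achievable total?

Optimal: Kapoor→Task T6 (32 min), Petrov→Task T3 (31 min), Costa→Task T4 (62 min), Rivera→Task T5 (26 min), Rossi→Task T2 (28 min) — total 32+31+62+26+28 = 179 min.
Min-entry greedy (repeatedly take the single cheapest remaining cell) gives 259 min, worse by 80.

Minimum total: 179 min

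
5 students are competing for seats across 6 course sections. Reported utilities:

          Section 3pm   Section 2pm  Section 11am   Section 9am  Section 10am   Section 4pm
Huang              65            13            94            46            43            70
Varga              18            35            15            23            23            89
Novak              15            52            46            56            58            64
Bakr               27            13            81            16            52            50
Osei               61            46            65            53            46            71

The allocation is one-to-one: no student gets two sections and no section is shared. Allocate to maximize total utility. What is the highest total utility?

Maximum total: 352 points

Optimal: Huang→Section 11am (94 points), Varga→Section 4pm (89 points), Novak→Section 9am (56 points), Bakr→Section 10am (52 points), Osei→Section 3pm (61 points) — total 94+89+56+52+61 = 352 points.
Row-greedy (each student in turn takes its best remaining section) gives 321 points, worse by 31.
No other one-to-one assignment exceeds 352 points.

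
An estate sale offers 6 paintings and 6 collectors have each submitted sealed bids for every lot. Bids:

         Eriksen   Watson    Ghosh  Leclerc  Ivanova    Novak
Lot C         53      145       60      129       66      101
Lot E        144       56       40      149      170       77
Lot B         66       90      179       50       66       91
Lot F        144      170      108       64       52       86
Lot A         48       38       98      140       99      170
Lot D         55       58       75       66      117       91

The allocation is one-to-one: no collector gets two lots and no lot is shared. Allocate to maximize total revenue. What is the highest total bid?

This is a one-to-one assignment (maximum-weight bipartite matching).
Optimal: Eriksen→Lot E ($144), Watson→Lot F ($170), Ghosh→Lot B ($179), Leclerc→Lot C ($129), Ivanova→Lot D ($117), Novak→Lot A ($170) — total 144+170+179+129+117+170 = $909.
Max-entry greedy (repeatedly take the single best remaining cell) gives $873, worse by 36.
Swapping Ghosh↔Leclerc (Ghosh→Lot C $60, Leclerc→Lot B $50) loses 198.

Max total: $909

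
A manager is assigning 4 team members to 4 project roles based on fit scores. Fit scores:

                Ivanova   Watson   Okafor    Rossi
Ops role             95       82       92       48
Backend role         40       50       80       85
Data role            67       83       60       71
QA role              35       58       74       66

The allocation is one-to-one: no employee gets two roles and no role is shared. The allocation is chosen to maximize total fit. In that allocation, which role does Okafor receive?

Okafor receives QA role.

This is a one-to-one assignment (maximum-weight bipartite matching).
Optimal: Ivanova→Ops role (95 pts), Watson→Data role (83 pts), Okafor→QA role (74 pts), Rossi→Backend role (85 pts) — total 95+83+74+85 = 337 pts.
Row-greedy (each employee in turn takes its best remaining role) gives 324 pts, worse by 13.
No other one-to-one assignment exceeds 337 pts.
Okafor's own top role is Ops role (92 pts), but forcing Okafor→Ops role and reassigning the rest optimally gives only 302 pts — worse by 35.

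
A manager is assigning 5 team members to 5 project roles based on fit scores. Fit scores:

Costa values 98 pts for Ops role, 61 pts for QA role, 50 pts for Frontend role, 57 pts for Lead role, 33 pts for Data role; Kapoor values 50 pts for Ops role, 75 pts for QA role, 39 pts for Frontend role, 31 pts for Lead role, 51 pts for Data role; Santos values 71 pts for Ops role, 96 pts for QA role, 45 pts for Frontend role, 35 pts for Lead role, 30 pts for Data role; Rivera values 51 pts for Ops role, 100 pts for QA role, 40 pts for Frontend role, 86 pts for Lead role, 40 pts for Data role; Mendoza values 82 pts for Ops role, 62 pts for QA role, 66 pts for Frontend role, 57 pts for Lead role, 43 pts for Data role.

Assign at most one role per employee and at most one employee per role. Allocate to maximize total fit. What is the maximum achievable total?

Optimal: Costa→Ops role (98 pts), Kapoor→Data role (51 pts), Santos→QA role (96 pts), Rivera→Lead role (86 pts), Mendoza→Frontend role (66 pts) — total 98+51+96+86+66 = 397 pts.
Row-greedy (each employee in turn takes its best remaining role) gives 347 pts, worse by 50.

Max total: 397 pts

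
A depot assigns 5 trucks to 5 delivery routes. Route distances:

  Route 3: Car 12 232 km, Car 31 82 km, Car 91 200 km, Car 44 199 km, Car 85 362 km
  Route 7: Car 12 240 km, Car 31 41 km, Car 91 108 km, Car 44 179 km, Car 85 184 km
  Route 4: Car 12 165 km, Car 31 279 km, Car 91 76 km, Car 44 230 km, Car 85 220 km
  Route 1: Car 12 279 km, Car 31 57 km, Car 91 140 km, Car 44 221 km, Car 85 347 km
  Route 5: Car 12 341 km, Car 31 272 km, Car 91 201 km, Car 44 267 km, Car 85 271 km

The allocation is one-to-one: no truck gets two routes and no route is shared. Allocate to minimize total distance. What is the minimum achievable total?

This is the linear assignment problem.
Optimal: Car 12→Route 4 (165 km), Car 31→Route 1 (57 km), Car 91→Route 7 (108 km), Car 44→Route 3 (199 km), Car 85→Route 5 (271 km) — total 165+57+108+199+271 = 800 km.
Row-greedy (each truck in turn takes its cheapest remaining route) gives 816 km, worse by 16.
Swapping Car 85↔Car 12 (Car 85→Route 4 220 km, Car 12→Route 5 341 km) adds 125.

Minimum total: 800 km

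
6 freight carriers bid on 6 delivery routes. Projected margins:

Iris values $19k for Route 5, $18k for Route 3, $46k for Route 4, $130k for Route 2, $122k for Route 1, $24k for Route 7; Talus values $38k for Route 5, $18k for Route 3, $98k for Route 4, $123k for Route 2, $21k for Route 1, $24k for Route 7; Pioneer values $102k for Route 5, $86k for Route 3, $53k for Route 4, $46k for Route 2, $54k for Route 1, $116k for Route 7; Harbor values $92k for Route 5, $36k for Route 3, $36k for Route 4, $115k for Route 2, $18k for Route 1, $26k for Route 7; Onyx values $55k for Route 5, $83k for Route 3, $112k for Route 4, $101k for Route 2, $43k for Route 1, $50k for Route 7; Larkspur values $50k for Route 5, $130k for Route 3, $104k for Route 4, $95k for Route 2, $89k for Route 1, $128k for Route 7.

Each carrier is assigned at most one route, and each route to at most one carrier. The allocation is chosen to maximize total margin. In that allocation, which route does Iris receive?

Optimal: Iris→Route 1 ($122k), Talus→Route 2 ($123k), Pioneer→Route 7 ($116k), Harbor→Route 5 ($92k), Onyx→Route 4 ($112k), Larkspur→Route 3 ($130k) — total 122+123+116+92+112+130 = $695k.
Max-entry greedy (repeatedly take the single best remaining cell) gives $601k, worse by 94.
Swapping Harbor↔Talus (Harbor→Route 2 $115k, Talus→Route 5 $38k) loses 62.
Iris's own top route is Route 2 ($130k), but forcing Iris→Route 2 and reassigning the rest optimally gives only $609k — worse by 86.

Iris receives Route 1.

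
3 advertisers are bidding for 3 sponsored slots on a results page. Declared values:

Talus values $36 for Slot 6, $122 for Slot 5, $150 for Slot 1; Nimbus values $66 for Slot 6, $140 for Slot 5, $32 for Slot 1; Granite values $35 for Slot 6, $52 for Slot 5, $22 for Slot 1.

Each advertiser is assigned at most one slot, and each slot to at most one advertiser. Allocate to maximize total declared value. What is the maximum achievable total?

Max total: $325

This is the linear assignment problem.
Optimal: Talus→Slot 1 ($150), Nimbus→Slot 5 ($140), Granite→Slot 6 ($35) — total 150+140+35 = $325.
Column-greedy (each slot in turn goes to its best remaining advertiser) gives $210, worse by 115.
Next-best assignment: Talus→Slot 1, Nimbus→Slot 6, Granite→Slot 5 = $268.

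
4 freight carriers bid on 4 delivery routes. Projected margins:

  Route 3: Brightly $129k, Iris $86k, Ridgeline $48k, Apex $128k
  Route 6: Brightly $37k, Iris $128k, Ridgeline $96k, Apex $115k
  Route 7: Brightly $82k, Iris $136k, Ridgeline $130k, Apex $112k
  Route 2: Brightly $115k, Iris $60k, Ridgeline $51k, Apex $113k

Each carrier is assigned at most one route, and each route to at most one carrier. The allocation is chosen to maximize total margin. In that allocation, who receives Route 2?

Brightly receives Route 2.

This is the linear assignment problem.
Optimal: Brightly→Route 2 ($115k), Iris→Route 6 ($128k), Ridgeline→Route 7 ($130k), Apex→Route 3 ($128k) — total 115+128+130+128 = $501k.
Max-entry greedy (repeatedly take the single best remaining cell) gives $431k, worse by 70.
No other one-to-one assignment exceeds $501k.
Brightly's own top route is Route 3 ($129k), but forcing Brightly→Route 3 and reassigning the rest optimally gives only $500k — worse by 1.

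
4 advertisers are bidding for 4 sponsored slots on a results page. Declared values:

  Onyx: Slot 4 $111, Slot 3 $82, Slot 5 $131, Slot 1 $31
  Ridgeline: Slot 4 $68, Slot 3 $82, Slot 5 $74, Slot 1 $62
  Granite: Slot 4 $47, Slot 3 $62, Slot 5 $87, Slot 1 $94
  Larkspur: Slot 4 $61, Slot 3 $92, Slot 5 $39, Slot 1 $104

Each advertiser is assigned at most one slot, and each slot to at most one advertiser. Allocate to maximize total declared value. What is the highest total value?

Optimal: Onyx→Slot 5 ($131), Ridgeline→Slot 4 ($68), Granite→Slot 1 ($94), Larkspur→Slot 3 ($92) — total 131+68+94+92 = $385.
Max-entry greedy (repeatedly take the single best remaining cell) gives $364, worse by 21.
Next-best assignment: Onyx→Slot 4, Ridgeline→Slot 3, Granite→Slot 5, Larkspur→Slot 1 = $384.
Swapping Granite↔Larkspur (Granite→Slot 3 $62, Larkspur→Slot 1 $104) loses 20.
Every other assignment is strictly worse.

Maximum total: $385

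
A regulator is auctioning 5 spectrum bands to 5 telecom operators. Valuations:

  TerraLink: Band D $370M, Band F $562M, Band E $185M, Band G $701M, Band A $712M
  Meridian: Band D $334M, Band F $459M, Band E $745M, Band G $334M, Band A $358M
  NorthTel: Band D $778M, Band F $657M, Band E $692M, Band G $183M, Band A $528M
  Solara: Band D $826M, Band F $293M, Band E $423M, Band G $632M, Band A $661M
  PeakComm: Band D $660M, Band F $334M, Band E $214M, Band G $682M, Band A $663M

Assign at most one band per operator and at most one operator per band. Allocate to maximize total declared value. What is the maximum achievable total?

Treat this as an assignment problem: match each operator to one band.
Optimal: TerraLink→Band A ($712M), Meridian→Band E ($745M), NorthTel→Band F ($657M), Solara→Band D ($826M), PeakComm→Band G ($682M) — total 712+745+657+826+682 = $3622M.
Column-greedy (each band in turn goes to its best remaining operator) gives $3592M, worse by 30.
Next-best assignment: TerraLink→Band G, Meridian→Band E, NorthTel→Band F, Solara→Band D, PeakComm→Band A = $3592M.
Swapping Solara↔NorthTel (Solara→Band F $293M, NorthTel→Band D $778M) loses 412.
Checked against all permutations: $3622M is optimal.

Maximum total: $3622M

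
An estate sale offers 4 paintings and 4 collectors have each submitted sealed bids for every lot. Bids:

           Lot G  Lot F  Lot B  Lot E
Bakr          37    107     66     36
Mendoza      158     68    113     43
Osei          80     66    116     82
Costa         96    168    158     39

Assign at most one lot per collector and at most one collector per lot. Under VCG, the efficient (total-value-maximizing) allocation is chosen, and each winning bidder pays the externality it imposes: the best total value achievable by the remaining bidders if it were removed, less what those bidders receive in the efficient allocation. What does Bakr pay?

Bakr pays $44.

Efficient allocation: Bakr→Lot F ($107), Mendoza→Lot G ($158), Osei→Lot E ($82), Costa→Lot B ($158); total welfare W = $505.
Bakr receives Lot F at value $107, so the others get W − 107 = $398.
Without Bakr: best allocation of the remaining 3 bidders over all 4 lots is Mendoza→Lot G ($158), Osei→Lot B ($116), Costa→Lot F ($168), total $442.
VCG payment = (others' best without Bakr) − (others' welfare with Bakr) = 442 − 398 = $44.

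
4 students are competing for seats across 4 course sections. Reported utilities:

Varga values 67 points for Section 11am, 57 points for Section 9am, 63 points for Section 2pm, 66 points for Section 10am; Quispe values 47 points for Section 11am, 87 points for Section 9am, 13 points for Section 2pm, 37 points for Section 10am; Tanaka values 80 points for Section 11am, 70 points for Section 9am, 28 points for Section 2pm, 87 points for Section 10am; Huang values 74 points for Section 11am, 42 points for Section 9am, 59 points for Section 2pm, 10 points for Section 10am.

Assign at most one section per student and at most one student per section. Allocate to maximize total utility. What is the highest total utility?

Maximum total: 311 points

Optimal: Varga→Section 2pm (63 points), Quispe→Section 9am (87 points), Tanaka→Section 10am (87 points), Huang→Section 11am (74 points) — total 63+87+87+74 = 311 points.
Row-greedy (each student in turn takes its best remaining section) gives 300 points, worse by 11.
Swapping Huang↔Quispe (Huang→Section 9am 42 points, Quispe→Section 11am 47 points) loses 72.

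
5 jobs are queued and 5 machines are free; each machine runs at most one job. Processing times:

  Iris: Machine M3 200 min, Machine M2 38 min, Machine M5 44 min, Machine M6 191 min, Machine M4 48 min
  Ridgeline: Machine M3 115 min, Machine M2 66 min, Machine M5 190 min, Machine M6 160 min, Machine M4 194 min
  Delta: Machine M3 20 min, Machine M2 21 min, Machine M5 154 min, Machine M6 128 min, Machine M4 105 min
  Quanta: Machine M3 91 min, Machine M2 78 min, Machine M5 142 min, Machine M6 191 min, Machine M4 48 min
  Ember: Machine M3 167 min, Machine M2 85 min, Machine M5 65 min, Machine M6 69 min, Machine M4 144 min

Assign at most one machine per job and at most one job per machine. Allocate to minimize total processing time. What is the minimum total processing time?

Optimal: Iris→Machine M5 (44 min), Ridgeline→Machine M2 (66 min), Delta→Machine M3 (20 min), Quanta→Machine M4 (48 min), Ember→Machine M6 (69 min) — total 44+66+20+48+69 = 247 min.
Min-entry greedy (repeatedly take the single cheapest remaining cell) gives 331 min, worse by 84.
Next-best assignment: Iris→Machine M5, Ridgeline→Machine M3, Delta→Machine M2, Quanta→Machine M4, Ember→Machine M6 = 297 min.
No other one-to-one assignment undercuts 247 min.

Min total: 247 min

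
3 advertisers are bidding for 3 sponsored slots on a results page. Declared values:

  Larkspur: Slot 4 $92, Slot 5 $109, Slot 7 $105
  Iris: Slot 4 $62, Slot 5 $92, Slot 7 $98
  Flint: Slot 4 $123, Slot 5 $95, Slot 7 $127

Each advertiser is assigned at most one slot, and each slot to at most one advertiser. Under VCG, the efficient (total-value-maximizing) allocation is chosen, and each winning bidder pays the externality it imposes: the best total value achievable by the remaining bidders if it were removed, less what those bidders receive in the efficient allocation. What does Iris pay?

Efficient allocation: Larkspur→Slot 5 ($109), Iris→Slot 7 ($98), Flint→Slot 4 ($123); total welfare W = $330.
Iris receives Slot 7 at value $98, so the others get W − 98 = $232.
Without Iris: best allocation of the remaining 2 bidders over all 3 slots is Larkspur→Slot 5 ($109), Flint→Slot 7 ($127), total $236.
VCG payment = (others' best without Iris) − (others' welfare with Iris) = 236 − 232 = $4.

Iris pays $4.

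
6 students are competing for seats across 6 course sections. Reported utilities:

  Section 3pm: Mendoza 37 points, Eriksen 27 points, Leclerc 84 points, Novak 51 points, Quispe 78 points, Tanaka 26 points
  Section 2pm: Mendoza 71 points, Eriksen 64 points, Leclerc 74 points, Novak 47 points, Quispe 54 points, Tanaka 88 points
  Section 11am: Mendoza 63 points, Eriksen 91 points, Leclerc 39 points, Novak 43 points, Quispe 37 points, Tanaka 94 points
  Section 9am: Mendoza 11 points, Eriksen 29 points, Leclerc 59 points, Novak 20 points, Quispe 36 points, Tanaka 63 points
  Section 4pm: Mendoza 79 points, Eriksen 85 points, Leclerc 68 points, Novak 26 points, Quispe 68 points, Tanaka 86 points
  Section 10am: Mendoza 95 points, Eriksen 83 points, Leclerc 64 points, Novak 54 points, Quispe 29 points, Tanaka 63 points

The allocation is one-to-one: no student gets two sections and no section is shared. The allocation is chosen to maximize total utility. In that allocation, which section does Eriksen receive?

This is the linear assignment problem.
Optimal: Mendoza→Section 10am (95 points), Eriksen→Section 4pm (85 points), Leclerc→Section 9am (59 points), Novak→Section 2pm (47 points), Quispe→Section 3pm (78 points), Tanaka→Section 11am (94 points) — total 95+85+59+47+78+94 = 458 points.
Swapping Mendoza↔Novak (Mendoza→Section 2pm 71 points, Novak→Section 10am 54 points) loses 17.
Every other assignment is strictly worse.
Eriksen's own top section is Section 11am (91 points), but forcing Eriksen→Section 11am and reassigning the rest optimally gives only 456 points — worse by 2.

Eriksen receives Section 4pm.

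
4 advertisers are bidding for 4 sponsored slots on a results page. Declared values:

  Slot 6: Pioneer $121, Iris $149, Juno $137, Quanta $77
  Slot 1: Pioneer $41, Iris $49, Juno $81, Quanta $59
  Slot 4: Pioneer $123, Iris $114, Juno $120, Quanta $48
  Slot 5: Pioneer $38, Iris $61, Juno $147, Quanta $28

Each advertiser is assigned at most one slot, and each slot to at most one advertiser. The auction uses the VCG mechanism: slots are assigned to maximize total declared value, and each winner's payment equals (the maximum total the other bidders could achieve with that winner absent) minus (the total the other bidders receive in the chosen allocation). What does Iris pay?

Efficient allocation: Pioneer→Slot 4 ($123), Iris→Slot 6 ($149), Juno→Slot 5 ($147), Quanta→Slot 1 ($59); total welfare W = $478.
Iris receives Slot 6 at value $149, so the others get W − 149 = $329.
Without Iris: best allocation of the remaining 3 bidders over all 4 slots is Pioneer→Slot 4 ($123), Juno→Slot 5 ($147), Quanta→Slot 6 ($77), total $347.
VCG payment = (others' best without Iris) − (others' welfare with Iris) = 347 − 329 = $18.

Iris pays $18.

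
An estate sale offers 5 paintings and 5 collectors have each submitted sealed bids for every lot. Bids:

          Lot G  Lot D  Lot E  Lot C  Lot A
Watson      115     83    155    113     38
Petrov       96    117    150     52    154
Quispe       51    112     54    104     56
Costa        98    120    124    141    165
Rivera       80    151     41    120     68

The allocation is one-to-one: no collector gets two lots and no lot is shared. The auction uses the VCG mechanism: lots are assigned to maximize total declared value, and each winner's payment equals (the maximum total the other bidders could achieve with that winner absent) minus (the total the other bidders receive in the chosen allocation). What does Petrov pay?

Petrov pays $40.

Efficient allocation: Watson→Lot G ($115), Petrov→Lot E ($150), Quispe→Lot C ($104), Costa→Lot A ($165), Rivera→Lot D ($151); total welfare W = $685.
Petrov receives Lot E at value $150, so the others get W − 150 = $535.
Without Petrov: best allocation of the remaining 4 bidders over all 5 lots is Watson→Lot E ($155), Quispe→Lot C ($104), Costa→Lot A ($165), Rivera→Lot D ($151), total $575.
VCG payment = (others' best without Petrov) − (others' welfare with Petrov) = 575 − 535 = $40.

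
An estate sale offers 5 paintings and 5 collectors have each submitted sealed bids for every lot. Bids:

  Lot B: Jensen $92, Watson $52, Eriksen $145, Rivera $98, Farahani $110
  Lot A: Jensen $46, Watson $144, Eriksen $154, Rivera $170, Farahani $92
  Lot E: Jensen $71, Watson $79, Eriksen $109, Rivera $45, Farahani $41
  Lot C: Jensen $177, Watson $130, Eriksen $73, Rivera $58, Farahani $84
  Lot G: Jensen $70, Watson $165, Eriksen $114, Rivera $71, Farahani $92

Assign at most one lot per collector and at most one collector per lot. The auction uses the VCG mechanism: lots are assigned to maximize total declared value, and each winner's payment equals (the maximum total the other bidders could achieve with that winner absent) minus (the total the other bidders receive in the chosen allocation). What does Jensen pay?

Efficient allocation: Jensen→Lot C ($177), Watson→Lot G ($165), Eriksen→Lot E ($109), Rivera→Lot A ($170), Farahani→Lot B ($110); total welfare W = $731.
Jensen receives Lot C at value $177, so the others get W − 177 = $554.
Without Jensen: best allocation of the remaining 4 bidders over all 5 lots is Watson→Lot G ($165), Eriksen→Lot B ($145), Rivera→Lot A ($170), Farahani→Lot C ($84), total $564.
VCG payment = (others' best without Jensen) − (others' welfare with Jensen) = 564 − 554 = $10.

Jensen pays $10.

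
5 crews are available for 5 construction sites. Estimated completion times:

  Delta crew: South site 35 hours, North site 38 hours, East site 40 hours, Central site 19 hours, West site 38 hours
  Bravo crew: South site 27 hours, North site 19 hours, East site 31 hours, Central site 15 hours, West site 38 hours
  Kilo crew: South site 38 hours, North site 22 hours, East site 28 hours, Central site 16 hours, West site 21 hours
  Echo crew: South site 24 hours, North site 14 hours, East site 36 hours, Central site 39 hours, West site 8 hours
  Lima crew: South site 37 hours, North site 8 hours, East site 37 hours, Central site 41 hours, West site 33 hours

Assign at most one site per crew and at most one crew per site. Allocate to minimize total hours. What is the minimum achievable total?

Optimal: Delta crew→Central site (19 hours), Bravo crew→South site (27 hours), Kilo crew→East site (28 hours), Echo crew→West site (8 hours), Lima crew→North site (8 hours) — total 19+27+28+8+8 = 90 hours.
Column-greedy (each site in turn goes to its cheapest remaining crew) gives 113 hours, worse by 23.
Next-best assignment: Delta crew→South site, Bravo crew→Central site, Kilo crew→East site, Echo crew→West site, Lima crew→North site = 94 hours.
No other one-to-one assignment undercuts 90 hours.

Minimum total: 90 hours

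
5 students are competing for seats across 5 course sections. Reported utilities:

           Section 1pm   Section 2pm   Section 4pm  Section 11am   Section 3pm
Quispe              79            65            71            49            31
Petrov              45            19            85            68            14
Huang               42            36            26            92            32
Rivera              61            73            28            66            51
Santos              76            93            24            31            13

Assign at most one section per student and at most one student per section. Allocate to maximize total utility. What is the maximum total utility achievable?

Optimal: Quispe→Section 1pm (79 points), Petrov→Section 4pm (85 points), Huang→Section 11am (92 points), Rivera→Section 3pm (51 points), Santos→Section 2pm (93 points) — total 79+85+92+51+93 = 400 points.
Row-greedy (each student in turn takes its best remaining section) gives 342 points, worse by 58.
Next-best assignment: Quispe→Section 2pm, Petrov→Section 4pm, Huang→Section 11am, Rivera→Section 3pm, Santos→Section 1pm = 369 points.
Checked against all permutations: 400 points is optimal.

Max total: 400 points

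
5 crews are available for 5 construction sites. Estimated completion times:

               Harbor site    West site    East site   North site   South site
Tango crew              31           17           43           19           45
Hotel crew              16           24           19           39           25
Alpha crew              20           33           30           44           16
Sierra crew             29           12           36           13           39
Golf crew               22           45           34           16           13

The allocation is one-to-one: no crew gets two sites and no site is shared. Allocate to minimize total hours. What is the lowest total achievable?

Optimal: Tango crew→West site (17 hours), Hotel crew→East site (19 hours), Alpha crew→Harbor site (20 hours), Sierra crew→North site (13 hours), Golf crew→South site (13 hours) — total 17+19+20+13+13 = 82 hours.
Column-greedy (each site in turn goes to its cheapest remaining crew) gives 119 hours, worse by 37.
Next-best assignment: Tango crew→North site, Hotel crew→East site, Alpha crew→Harbor site, Sierra crew→West site, Golf crew→South site = 83 hours.
Checked against all permutations: 82 hours is optimal.

Minimum total: 82 hours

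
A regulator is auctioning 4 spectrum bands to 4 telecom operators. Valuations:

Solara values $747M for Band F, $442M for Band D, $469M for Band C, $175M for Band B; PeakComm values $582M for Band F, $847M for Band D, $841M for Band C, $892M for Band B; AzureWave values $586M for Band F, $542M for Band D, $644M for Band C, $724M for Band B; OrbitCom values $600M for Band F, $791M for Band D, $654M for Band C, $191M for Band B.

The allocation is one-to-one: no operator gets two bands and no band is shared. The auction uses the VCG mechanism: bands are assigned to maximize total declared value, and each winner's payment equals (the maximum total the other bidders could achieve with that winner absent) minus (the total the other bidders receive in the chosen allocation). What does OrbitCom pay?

Efficient allocation: Solara→Band F ($747M), PeakComm→Band C ($841M), AzureWave→Band B ($724M), OrbitCom→Band D ($791M); total welfare W = $3103M.
OrbitCom receives Band D at value $791M, so the others get W − 791 = $2312M.
Without OrbitCom: best allocation of the remaining 3 bidders over all 4 bands is Solara→Band F ($747M), PeakComm→Band D ($847M), AzureWave→Band B ($724M), total $2318M.
VCG payment = (others' best without OrbitCom) − (others' welfare with OrbitCom) = 2318 − 2312 = $6M.

OrbitCom pays $6M.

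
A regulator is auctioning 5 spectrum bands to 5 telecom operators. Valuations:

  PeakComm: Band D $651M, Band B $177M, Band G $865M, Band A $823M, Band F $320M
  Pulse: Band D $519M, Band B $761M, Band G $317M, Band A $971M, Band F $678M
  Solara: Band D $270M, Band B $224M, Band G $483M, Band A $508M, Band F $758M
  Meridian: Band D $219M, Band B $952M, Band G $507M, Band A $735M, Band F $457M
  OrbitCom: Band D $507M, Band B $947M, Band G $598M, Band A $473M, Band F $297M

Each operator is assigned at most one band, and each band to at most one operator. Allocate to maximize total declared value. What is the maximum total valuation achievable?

Optimal: PeakComm→Band G ($865M), Pulse→Band A ($971M), Solara→Band F ($758M), Meridian→Band B ($952M), OrbitCom→Band D ($507M) — total 865+971+758+952+507 = $4053M.
Column-greedy (each band in turn goes to its best remaining operator) gives $3930M, worse by 123.
Next-best assignment: PeakComm→Band D, Pulse→Band A, Solara→Band F, Meridian→Band B, OrbitCom→Band G = $3930M.

Max total: $4053M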